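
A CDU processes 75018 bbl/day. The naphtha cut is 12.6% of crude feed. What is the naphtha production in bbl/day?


Crude throughput = 75018 bbl/day
Fraction yield = 12.6%
yield = throughput * fraction / 100
yield = 75018 * 12.6 / 100 = 9452.268

9452.268 bbl/day


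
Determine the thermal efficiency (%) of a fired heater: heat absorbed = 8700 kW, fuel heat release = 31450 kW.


Furnace efficiency = Q_absorbed / Q_fuel * 100
= 8700 / 31450 * 100 = 27.66

27.66 %


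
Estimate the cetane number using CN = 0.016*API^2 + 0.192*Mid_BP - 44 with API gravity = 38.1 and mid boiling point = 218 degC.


CN = 0.016 * 38.1^2 + 0.192 * 218 - 44
CN = 23.22576 + 41.856 - 44 = 21.08176

21.08176


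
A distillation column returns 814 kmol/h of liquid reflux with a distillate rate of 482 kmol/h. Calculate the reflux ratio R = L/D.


Reflux ratio definition: R = L / D (liquid returned / distillate withdrawn)
L = 814 kmol/h, D = 482 kmol/h
R = 814 / 482 = 1.689

1.689


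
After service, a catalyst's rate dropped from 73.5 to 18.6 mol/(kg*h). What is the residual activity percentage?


Activity (%) = (rate_used / rate_fresh) * 100
rate_used = 18.6, rate_fresh = 73.5
= (18.6 / 73.5) * 100
= 0.2531 * 100 = 25.31

25.31 %


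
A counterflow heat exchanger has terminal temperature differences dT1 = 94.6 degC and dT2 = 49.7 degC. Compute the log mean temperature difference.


LMTD = (dT1 - dT2) / ln(dT1/dT2)
= (94.6 - 49.7) / ln(94.6 / 49.7) = 44.9 / 0.643653 = 69.76

69.76 degC


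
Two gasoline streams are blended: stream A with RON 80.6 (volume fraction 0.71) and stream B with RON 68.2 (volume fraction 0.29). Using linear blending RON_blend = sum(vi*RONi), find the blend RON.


Linear blending: RON_blend = sum(vi * RONi)
Contribution 1: 0.71 * 80.6 = 57.226
Contribution 2: 0.29 * 68.2 = 19.778
RON_blend = 57.226 + 19.778 = 77.004

77.004


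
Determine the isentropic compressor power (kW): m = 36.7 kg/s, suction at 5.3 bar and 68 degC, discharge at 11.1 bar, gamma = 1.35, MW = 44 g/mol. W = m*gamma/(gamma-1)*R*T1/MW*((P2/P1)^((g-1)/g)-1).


Isentropic work: W = m*(gamma/(gamma-1))*(R*T1/MW)*((P2/P1)^((gamma-1)/gamma) - 1)
T1 = 68 + 273.15 = 341.15 K
Pressure ratio = 11.1 / 5.3 = 2.09434
Exponent = (1.35 - 1)/1.35 = 0.259259
(P2/P1)^exp - 1 = 2.09434^0.259259 - 1 = 0.211252
W = 36.7 * 1.35 / 0.35 * 8.314 * 341.15 / 44 * 0.211252 = 1928

1928 kW


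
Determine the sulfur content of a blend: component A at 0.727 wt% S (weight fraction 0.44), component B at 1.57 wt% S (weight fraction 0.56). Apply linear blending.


Linear sulfur blending: S_blend = x1*S1 + x2*S2
Contribution 1: 0.44 * 0.727 = 0.31988 wt%
Contribution 2: 0.56 * 1.57 = 0.8792 wt%
S_blend = 0.31988 + 0.8792 = 1.19908

1.19908 wt%


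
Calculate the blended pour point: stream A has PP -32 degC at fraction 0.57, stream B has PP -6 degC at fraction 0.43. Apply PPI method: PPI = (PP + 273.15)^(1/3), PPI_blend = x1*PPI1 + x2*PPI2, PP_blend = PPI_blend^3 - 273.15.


PPI_1 = (-32 + 273.15)^(1/3) = 6.224375
PPI_2 = (-6 + 273.15)^(1/3) = 6.440482
PPI_blend = 0.57 * 6.224375 + 0.43 * 6.440482 = 6.317301
PP_blend = 6.317301^3 - 273.15 = 252.1127 - 273.15 = -21.04

-21.04 degC


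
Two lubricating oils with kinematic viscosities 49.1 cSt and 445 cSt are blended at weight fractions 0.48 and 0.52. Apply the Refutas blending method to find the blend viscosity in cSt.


Refutas method: VBN_i = 14.534*ln(ln(visc_i + 0.8)) + 10.975, blended linearly by mass fraction; since VBN is linear in VBI_i = ln(ln(visc_i + 0.8)) and the fractions sum to 1, blend VBI directly: visc = exp(exp(VBI_blend)) - 0.8
VBI_1 = ln(ln(49.1 + 0.8)) = 1.36354
VBI_2 = ln(ln(445 + 0.8)) = 1.80827
VBI_blend = 0.48 * 1.36354 + 0.52 * 1.80827 = 1.5948
visc_blend = exp(exp(1.5948)) - 0.8 = 137.2

137.2 cSt


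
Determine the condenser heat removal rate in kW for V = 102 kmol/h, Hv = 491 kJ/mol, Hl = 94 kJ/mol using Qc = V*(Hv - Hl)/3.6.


Qc = 102 * (491 - 94) / 3.6 = 102 * 397 / 3.6 = 11250

11250 kW


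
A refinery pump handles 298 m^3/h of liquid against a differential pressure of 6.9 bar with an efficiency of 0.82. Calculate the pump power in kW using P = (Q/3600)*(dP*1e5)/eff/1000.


Q = 298 / 3600 = 0.0827778 m^3/s
P = 0.0827778 * (6.9 * 1e5) / 0.82 / 1000 = 69.65

69.65 kW


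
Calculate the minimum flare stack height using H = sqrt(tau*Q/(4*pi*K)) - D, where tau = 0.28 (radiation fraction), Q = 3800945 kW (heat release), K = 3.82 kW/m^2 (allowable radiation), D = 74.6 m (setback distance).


tau*Q/(4*pi*K) = 0.28 * 3800945 / (4 * pi * 3.82) = 22170.5
sqrt(22170.5) = 148.898
H = 148.898 - 74.6 = 74.30

74.30 m


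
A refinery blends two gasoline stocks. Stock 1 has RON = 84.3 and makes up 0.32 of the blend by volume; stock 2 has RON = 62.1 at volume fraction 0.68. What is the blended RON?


Linear blending: RON_blend = sum(vi * RONi)
Contribution 1: 0.32 * 84.3 = 26.976
Contribution 2: 0.68 * 62.1 = 42.228
RON_blend = 26.976 + 42.228 = 69.204

69.204


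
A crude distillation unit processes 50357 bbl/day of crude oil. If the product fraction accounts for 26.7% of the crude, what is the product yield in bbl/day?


Crude throughput = 50357 bbl/day
Fraction yield = 26.7%
yield = throughput * fraction / 100
yield = 50357 * 26.7 / 100 = 13445.319

13445.319 bbl/day


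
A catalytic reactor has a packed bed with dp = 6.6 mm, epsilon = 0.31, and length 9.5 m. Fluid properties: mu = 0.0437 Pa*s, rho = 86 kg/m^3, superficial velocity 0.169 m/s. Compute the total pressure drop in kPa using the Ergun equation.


dp = 6.6 mm = 0.0066 m
Viscous term = 150*0.0437*0.169*(1-0.31)^2 / (0.0066^2*0.31^3) = 406429
Inertial term = 1.75*86*0.169^2*(1-0.31) / (0.0066*0.31^3) = 15084.5
dP/L = 406429 + 15084.5 = 421514 Pa/m
dP = 421514 * 9.5 / 1000 = 4004 kPa

4004 kPa


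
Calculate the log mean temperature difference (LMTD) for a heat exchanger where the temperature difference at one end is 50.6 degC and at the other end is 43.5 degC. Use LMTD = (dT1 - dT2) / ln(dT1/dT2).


LMTD = (dT1 - dT2) / ln(dT1/dT2)
= (50.6 - 43.5) / ln(50.6 / 43.5) = 7.1 / 0.151191 = 46.96

46.96 degC


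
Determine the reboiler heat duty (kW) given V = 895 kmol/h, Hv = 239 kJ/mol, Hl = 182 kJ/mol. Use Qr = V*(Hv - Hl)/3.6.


Qr = 895 * (239 - 182) / 3.6 = 895 * 57 / 3.6 = 14170

14170 kW


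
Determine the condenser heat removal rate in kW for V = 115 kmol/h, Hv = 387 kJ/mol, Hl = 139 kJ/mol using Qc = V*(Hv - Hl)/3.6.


Qc = 115 * (387 - 139) / 3.6 = 115 * 248 / 3.6 = 7922

7922 kW


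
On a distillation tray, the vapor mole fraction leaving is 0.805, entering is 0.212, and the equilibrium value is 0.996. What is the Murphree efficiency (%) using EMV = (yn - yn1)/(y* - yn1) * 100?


Murphree vapor efficiency: EMV = (y_n - y_(n-1)) / (y*_n - y_(n-1)) * 100
EMV = (0.805 - 0.212) / (0.996 - 0.212) * 100 = 0.593 / 0.784 * 100 = 75.64

75.64 %


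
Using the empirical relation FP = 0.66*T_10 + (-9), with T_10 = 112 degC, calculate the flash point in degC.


FP = 0.66 * 112 + (-9) = 64.92

64.92 degC


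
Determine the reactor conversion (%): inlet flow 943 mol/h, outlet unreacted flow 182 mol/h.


X = (F_in - F_out) / F_in * 100
Moles reacted = 943 - 182 = 761
X = 761 / 943 * 100
= 0.8070 * 100
= 80.70 %

80.70 %


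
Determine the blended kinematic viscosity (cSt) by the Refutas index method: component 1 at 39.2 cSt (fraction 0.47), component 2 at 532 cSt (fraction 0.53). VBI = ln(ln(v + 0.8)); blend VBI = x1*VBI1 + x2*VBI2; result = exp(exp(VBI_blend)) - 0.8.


Refutas method: VBN_i = 14.534*ln(ln(visc_i + 0.8)) + 10.975, blended linearly by mass fraction; since VBN is linear in VBI_i = ln(ln(visc_i + 0.8)) and the fractions sum to 1, blend VBI directly: visc = exp(exp(VBI_blend)) - 0.8
VBI_1 = ln(ln(39.2 + 0.8)) = 1.30532
VBI_2 = ln(ln(532 + 0.8)) = 1.83707
VBI_blend = 0.47 * 1.30532 + 0.53 * 1.83707 = 1.58715
visc_blend = exp(exp(1.58715)) - 0.8 = 132.1

132.1 cSt


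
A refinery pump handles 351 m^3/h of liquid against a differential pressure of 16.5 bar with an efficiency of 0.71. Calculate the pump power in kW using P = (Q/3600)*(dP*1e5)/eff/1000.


Q = 351 / 3600 = 0.0975 m^3/s
P = 0.0975 * (16.5 * 1e5) / 0.71 / 1000 = 226.6

226.6 kW


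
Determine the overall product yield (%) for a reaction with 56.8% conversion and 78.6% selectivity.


Overall yield = conversion (%) * selectivity (%) / 100
Conversion = 56.8%, Selectivity = 78.6%
Y = 56.8 * 78.6 / 100
= 44.6448 %

44.6448 %


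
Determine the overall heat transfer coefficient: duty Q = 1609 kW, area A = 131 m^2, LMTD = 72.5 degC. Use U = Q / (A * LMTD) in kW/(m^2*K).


From Q = U*A*LMTD, U = Q / (A * LMTD)
U = 1609 / (131 * 72.5) = 1609 / 9497.5 = 0.1694

0.1694 kW/(m^2*K)


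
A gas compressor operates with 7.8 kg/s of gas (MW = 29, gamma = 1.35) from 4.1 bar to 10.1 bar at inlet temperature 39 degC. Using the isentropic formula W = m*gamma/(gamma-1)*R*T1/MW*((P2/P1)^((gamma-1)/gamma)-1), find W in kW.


Isentropic work: W = m*(gamma/(gamma-1))*(R*T1/MW)*((P2/P1)^((gamma-1)/gamma) - 1)
T1 = 39 + 273.15 = 312.15 K
Pressure ratio = 10.1 / 4.1 = 2.46341
Exponent = (1.35 - 1)/1.35 = 0.259259
(P2/P1)^exp - 1 = 2.46341^0.259259 - 1 = 0.263308
W = 7.8 * 1.35 / 0.35 * 8.314 * 312.15 / 29 * 0.263308 = 708.9

708.9 kW


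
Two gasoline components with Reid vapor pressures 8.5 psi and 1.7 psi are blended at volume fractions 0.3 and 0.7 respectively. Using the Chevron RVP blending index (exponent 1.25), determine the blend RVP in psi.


Chevron index: RVP_blend = (sum xi*RVPi^1.25)^(1/1.25)
RVP^1.25 terms: 0.3 * 8.5^1.25 + 0.7 * 1.7^1.25 = 5.71288
RVP_blend = 5.71288^(1/1.25) = 4.032

4.032 psi


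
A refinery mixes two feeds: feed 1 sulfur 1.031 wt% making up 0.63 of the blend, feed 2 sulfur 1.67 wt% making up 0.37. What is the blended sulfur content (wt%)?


Linear sulfur blending: S_blend = x1*S1 + x2*S2
Contribution 1: 0.63 * 1.031 = 0.64953 wt%
Contribution 2: 0.37 * 1.67 = 0.6179 wt%
S_blend = 0.64953 + 0.6179 = 1.26743

1.26743 wt%


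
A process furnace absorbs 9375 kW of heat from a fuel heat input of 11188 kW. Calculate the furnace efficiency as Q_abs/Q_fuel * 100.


Furnace efficiency = Q_absorbed / Q_fuel * 100
= 9375 / 11188 * 100 = 83.80

83.80 %


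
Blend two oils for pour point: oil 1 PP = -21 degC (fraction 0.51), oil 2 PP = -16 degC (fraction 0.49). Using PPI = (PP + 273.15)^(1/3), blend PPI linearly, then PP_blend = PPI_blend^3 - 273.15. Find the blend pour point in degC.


PPI_1 = (-21 + 273.15)^(1/3) = 6.317613
PPI_2 = (-16 + 273.15)^(1/3) = 6.359098
PPI_blend = 0.51 * 6.317613 + 0.49 * 6.359098 = 6.337941
PP_blend = 6.337941^3 - 273.15 = 254.5919 - 273.15 = -18.56

-18.56 degC


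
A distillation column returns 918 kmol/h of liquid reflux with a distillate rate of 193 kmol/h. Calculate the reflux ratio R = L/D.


Reflux ratio definition: R = L / D (liquid returned / distillate withdrawn)
L = 918 kmol/h, D = 193 kmol/h
R = 918 / 193 = 4.756

4.756


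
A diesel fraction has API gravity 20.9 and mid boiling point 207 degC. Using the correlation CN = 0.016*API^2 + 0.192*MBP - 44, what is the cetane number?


CN = 0.016 * 20.9^2 + 0.192 * 207 - 44
CN = 6.98896 + 39.744 - 44 = 2.73296

2.73296


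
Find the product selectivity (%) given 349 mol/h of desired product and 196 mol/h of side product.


Selectivity = desired / (desired + undesired) * 100
Total products = 349 + 196 = 545 mol/h
S = 349 / 545 * 100
= 0.6404 * 100
= 64.04 %

64.04 %


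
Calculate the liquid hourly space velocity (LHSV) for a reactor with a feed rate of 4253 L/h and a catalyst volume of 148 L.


LHSV = volumetric feed rate / catalyst volume
= 4253 L/h / 148 L
= 28.74 h^-1

28.74 h^-1


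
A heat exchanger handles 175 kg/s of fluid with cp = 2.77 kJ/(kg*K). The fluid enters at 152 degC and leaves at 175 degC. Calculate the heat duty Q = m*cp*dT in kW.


Q = m_dot * cp * delta_T
delta_T = 175 - 152 = 23 K
Q = 175 * 2.77 * 23
= 484.75 * 23
= 11149.25 kW

11149.25 kW


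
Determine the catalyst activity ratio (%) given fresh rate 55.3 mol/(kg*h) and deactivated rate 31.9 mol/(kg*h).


Activity (%) = (rate_used / rate_fresh) * 100
rate_used = 31.9, rate_fresh = 55.3
= (31.9 / 55.3) * 100
= 0.5769 * 100 = 57.69

57.69 %


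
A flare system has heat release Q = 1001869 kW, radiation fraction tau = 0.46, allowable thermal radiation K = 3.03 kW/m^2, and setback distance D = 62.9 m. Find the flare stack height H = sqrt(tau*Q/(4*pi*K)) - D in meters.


tau*Q/(4*pi*K) = 0.46 * 1001869 / (4 * pi * 3.03) = 12103.6
sqrt(12103.6) = 110.016
H = 110.016 - 62.9 = 47.12

47.12 m


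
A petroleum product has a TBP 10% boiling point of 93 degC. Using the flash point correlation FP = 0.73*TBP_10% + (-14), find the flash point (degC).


FP = 0.73 * 93 + (-14) = 53.89

53.89 degC


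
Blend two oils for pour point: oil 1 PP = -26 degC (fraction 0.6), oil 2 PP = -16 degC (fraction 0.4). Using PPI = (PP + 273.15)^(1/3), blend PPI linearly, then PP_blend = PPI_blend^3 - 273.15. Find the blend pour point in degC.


PPI_1 = (-26 + 273.15)^(1/3) = 6.275575
PPI_2 = (-16 + 273.15)^(1/3) = 6.359098
PPI_blend = 0.6 * 6.275575 + 0.4 * 6.359098 = 6.308984
PP_blend = 6.308984^3 - 273.15 = 251.1183 - 273.15 = -22.03

-22.03 degC


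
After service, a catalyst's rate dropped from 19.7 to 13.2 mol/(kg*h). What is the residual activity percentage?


Activity (%) = (rate_used / rate_fresh) * 100
rate_used = 13.2, rate_fresh = 19.7
= (13.2 / 19.7) * 100
= 0.6701 * 100 = 67.01

67.01 %


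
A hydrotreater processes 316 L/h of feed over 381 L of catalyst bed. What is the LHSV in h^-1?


LHSV = volumetric feed rate / catalyst volume
= 316 L/h / 381 L
= 0.8294 h^-1

0.8294 h^-1


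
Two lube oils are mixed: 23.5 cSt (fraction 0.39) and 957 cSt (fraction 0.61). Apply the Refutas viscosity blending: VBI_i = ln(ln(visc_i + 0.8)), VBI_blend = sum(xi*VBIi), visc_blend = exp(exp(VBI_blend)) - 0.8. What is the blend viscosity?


Refutas method: VBN_i = 14.534*ln(ln(visc_i + 0.8)) + 10.975, blended linearly by mass fraction; since VBN is linear in VBI_i = ln(ln(visc_i + 0.8)) and the fractions sum to 1, blend VBI directly: visc = exp(exp(VBI_blend)) - 0.8
VBI_1 = ln(ln(23.5 + 0.8)) = 1.16017
VBI_2 = ln(ln(957 + 0.8)) = 1.92638
VBI_blend = 0.39 * 1.16017 + 0.61 * 1.92638 = 1.62756
visc_blend = exp(exp(1.62756)) - 0.8 = 161.8

161.8 cSt


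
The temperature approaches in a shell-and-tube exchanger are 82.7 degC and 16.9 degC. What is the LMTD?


LMTD = (dT1 - dT2) / ln(dT1/dT2)
= (82.7 - 16.9) / ln(82.7 / 16.9) = 65.8 / 1.58791 = 41.44

41.44 degC


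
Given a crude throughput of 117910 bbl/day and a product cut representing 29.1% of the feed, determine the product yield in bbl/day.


Crude throughput = 117910 bbl/day
Fraction yield = 29.1%
yield = throughput * fraction / 100
yield = 117910 * 29.1 / 100 = 34311.81

34311.81 bbl/day


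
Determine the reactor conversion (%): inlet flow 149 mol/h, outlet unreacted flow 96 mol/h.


X = (F_in - F_out) / F_in * 100
Moles reacted = 149 - 96 = 53
X = 53 / 149 * 100
= 0.3557 * 100
= 35.57 %

35.57 %


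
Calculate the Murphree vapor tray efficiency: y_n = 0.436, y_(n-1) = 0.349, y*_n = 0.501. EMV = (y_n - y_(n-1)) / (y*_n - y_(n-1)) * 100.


Murphree vapor efficiency: EMV = (y_n - y_(n-1)) / (y*_n - y_(n-1)) * 100
EMV = (0.436 - 0.349) / (0.501 - 0.349) * 100 = 0.087 / 0.152 * 100 = 57.24

57.24 %


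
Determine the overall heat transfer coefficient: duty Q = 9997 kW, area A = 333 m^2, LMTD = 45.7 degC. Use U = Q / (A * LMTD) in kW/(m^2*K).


From Q = U*A*LMTD, U = Q / (A * LMTD)
U = 9997 / (333 * 45.7) = 9997 / 15218.1 = 0.6569

0.6569 kW/(m^2*K)


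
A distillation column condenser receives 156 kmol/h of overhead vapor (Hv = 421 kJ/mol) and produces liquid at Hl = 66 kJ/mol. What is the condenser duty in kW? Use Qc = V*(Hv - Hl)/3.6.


Qc = 156 * (421 - 66) / 3.6 = 156 * 355 / 3.6 = 15380

15380 kW


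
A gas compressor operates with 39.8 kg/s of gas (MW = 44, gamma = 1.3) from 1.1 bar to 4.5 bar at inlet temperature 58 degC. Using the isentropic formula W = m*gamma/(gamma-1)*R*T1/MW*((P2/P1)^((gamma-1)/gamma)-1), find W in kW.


Isentropic work: W = m*(gamma/(gamma-1))*(R*T1/MW)*((P2/P1)^((gamma-1)/gamma) - 1)
T1 = 58 + 273.15 = 331.15 K
Pressure ratio = 4.5 / 1.1 = 4.09091
Exponent = (1.3 - 1)/1.3 = 0.230769
(P2/P1)^exp - 1 = 4.09091^0.230769 - 1 = 0.384169
W = 39.8 * 1.3 / 0.3 * 8.314 * 331.15 / 44 * 0.384169 = 4146

4146 kW


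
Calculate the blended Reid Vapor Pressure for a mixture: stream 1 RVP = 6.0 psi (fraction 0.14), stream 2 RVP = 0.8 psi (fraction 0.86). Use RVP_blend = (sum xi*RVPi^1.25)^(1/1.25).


Chevron index: RVP_blend = (sum xi*RVPi^1.25)^(1/1.25)
RVP^1.25 terms: 0.14 * 6.0^1.25 + 0.86 * 0.8^1.25 = 1.96534
RVP_blend = 1.96534^(1/1.25) = 1.717

1.717 psi


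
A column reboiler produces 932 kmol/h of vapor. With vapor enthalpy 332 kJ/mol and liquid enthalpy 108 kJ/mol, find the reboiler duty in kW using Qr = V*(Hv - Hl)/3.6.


Qr = 932 * (332 - 108) / 3.6 = 932 * 224 / 3.6 = 57990

57990 kW


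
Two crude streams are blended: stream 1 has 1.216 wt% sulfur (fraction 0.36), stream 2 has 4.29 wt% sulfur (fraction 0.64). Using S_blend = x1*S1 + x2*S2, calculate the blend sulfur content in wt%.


Linear sulfur blending: S_blend = x1*S1 + x2*S2
Contribution 1: 0.36 * 1.216 = 0.43776 wt%
Contribution 2: 0.64 * 4.29 = 2.7456 wt%
S_blend = 0.43776 + 2.7456 = 3.18336

3.18336 wt%


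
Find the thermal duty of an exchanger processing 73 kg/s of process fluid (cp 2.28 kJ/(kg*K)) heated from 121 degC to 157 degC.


Q = m_dot * cp * delta_T
delta_T = 157 - 121 = 36 K
Q = 73 * 2.28 * 36
= 166.44 * 36
= 5991.84 kW

5991.84 kW


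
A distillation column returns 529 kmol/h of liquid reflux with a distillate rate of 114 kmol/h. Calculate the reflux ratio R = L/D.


Reflux ratio definition: R = L / D (liquid returned / distillate withdrawn)
L = 529 kmol/h, D = 114 kmol/h
R = 529 / 114 = 4.640

4.640


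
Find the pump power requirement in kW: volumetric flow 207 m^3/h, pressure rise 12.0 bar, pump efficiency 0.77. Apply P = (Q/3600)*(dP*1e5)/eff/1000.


Q = 207 / 3600 = 0.0575 m^3/s
P = 0.0575 * (12.0 * 1e5) / 0.77 / 1000 = 89.61

89.61 kW


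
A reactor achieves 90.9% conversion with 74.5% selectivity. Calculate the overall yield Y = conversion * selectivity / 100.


Overall yield = conversion (%) * selectivity (%) / 100
Conversion = 90.9%, Selectivity = 74.5%
Y = 90.9 * 74.5 / 100
= 67.7205 %

67.7205 %


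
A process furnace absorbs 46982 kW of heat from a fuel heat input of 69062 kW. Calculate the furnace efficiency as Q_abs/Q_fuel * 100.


Furnace efficiency = Q_absorbed / Q_fuel * 100
= 46982 / 69062 * 100 = 68.03

68.03 %


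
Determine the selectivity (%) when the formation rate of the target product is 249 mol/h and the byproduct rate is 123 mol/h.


Selectivity = desired / (desired + undesired) * 100
Total products = 249 + 123 = 372 mol/h
S = 249 / 372 * 100
= 0.6694 * 100
= 66.94 %

66.94 %


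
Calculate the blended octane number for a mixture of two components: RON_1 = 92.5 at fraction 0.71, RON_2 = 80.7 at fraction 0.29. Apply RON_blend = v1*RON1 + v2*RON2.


Linear blending: RON_blend = sum(vi * RONi)
Contribution 1: 0.71 * 92.5 = 65.675
Contribution 2: 0.29 * 80.7 = 23.403
RON_blend = 65.675 + 23.403 = 89.078

89.078


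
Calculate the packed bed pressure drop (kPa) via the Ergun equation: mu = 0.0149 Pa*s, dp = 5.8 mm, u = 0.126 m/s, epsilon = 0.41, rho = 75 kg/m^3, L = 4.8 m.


dp = 5.8 mm = 0.0058 m
Viscous term = 150*0.0149*0.126*(1-0.41)^2 / (0.0058^2*0.41^3) = 42280.9
Inertial term = 1.75*75*0.126^2*(1-0.41) / (0.0058*0.41^3) = 3075.48
dP/L = 42280.9 + 3075.48 = 45356.4 Pa/m
dP = 45356.4 * 4.8 / 1000 = 217.7 kPa

217.7 kPa


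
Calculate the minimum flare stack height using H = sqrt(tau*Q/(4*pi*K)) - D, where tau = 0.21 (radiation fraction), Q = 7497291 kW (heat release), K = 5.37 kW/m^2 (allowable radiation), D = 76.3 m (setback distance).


tau*Q/(4*pi*K) = 0.21 * 7497291 / (4 * pi * 5.37) = 23331.3
sqrt(23331.3) = 152.746
H = 152.746 - 76.3 = 76.45

76.45 m


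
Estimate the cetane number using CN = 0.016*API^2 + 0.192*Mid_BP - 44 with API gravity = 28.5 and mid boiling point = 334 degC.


CN = 0.016 * 28.5^2 + 0.192 * 334 - 44
CN = 12.996 + 64.128 - 44 = 33.124

33.124


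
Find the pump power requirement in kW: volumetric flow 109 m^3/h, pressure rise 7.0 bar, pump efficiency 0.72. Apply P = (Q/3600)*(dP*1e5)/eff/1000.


Q = 109 / 3600 = 0.0302778 m^3/s
P = 0.0302778 * (7.0 * 1e5) / 0.72 / 1000 = 29.44

29.44 kW


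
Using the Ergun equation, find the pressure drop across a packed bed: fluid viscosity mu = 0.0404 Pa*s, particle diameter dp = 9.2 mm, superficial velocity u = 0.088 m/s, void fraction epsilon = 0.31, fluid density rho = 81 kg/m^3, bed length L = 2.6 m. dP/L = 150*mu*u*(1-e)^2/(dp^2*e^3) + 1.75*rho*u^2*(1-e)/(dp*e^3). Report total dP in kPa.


dp = 9.2 mm = 0.0092 m
Viscous term = 150*0.0404*0.088*(1-0.31)^2 / (0.0092^2*0.31^3) = 100691
Inertial term = 1.75*81*0.088^2*(1-0.31) / (0.0092*0.31^3) = 2763.53
dP/L = 100691 + 2763.53 = 103455 Pa/m
dP = 103455 * 2.6 / 1000 = 269.0 kPa

269.0 kPa


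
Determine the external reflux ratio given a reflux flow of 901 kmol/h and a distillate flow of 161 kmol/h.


Reflux ratio definition: R = L / D (liquid returned / distillate withdrawn)
L = 901 kmol/h, D = 161 kmol/h
R = 901 / 161 = 5.596

5.596


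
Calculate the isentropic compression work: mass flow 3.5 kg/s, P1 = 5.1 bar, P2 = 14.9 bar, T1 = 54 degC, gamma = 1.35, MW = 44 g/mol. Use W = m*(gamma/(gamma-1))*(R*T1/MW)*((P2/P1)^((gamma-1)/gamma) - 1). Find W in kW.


Isentropic work: W = m*(gamma/(gamma-1))*(R*T1/MW)*((P2/P1)^((gamma-1)/gamma) - 1)
T1 = 54 + 273.15 = 327.15 K
Pressure ratio = 14.9 / 5.1 = 2.92157
Exponent = (1.35 - 1)/1.35 = 0.259259
(P2/P1)^exp - 1 = 2.92157^0.259259 - 1 = 0.320429
W = 3.5 * 1.35 / 0.35 * 8.314 * 327.15 / 44 * 0.320429 = 267.4

267.4 kW


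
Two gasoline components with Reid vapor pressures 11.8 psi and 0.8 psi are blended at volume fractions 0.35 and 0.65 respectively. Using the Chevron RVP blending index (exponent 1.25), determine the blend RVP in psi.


Chevron index: RVP_blend = (sum xi*RVPi^1.25)^(1/1.25)
RVP^1.25 terms: 0.35 * 11.8^1.25 + 0.65 * 0.8^1.25 = 8.14635
RVP_blend = 8.14635^(1/1.25) = 5.355

5.355 psi


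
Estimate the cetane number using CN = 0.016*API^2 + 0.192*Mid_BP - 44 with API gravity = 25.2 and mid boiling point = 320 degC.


CN = 0.016 * 25.2^2 + 0.192 * 320 - 44
CN = 10.16064 + 61.44 - 44 = 27.60064

27.60064


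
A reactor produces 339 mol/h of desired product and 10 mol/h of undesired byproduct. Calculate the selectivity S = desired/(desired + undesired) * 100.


Selectivity = desired / (desired + undesired) * 100
Total products = 339 + 10 = 349 mol/h
S = 339 / 349 * 100
= 0.9713 * 100
= 97.13 %

97.13 %


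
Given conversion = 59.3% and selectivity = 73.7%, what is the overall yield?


Overall yield = conversion (%) * selectivity (%) / 100
Conversion = 59.3%, Selectivity = 73.7%
Y = 59.3 * 73.7 / 100
= 43.7041 %

43.7041 %


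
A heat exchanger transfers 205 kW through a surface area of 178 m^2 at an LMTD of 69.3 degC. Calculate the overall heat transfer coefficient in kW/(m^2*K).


From Q = U*A*LMTD, U = Q / (A * LMTD)
U = 205 / (178 * 69.3) = 205 / 12335.4 = 0.01662

0.01662 kW/(m^2*K)


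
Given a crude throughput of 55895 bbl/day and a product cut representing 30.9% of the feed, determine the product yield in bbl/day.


Crude throughput = 55895 bbl/day
Fraction yield = 30.9%
yield = throughput * fraction / 100
yield = 55895 * 30.9 / 100 = 17271.555

17271.555 bbl/day


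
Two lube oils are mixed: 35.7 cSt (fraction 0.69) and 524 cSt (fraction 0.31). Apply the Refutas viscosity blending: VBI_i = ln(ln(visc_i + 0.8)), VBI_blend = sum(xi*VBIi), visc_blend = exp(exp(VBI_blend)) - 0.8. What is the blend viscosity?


Refutas method: VBN_i = 14.534*ln(ln(visc_i + 0.8)) + 10.975, blended linearly by mass fraction; since VBN is linear in VBI_i = ln(ln(visc_i + 0.8)) and the fractions sum to 1, blend VBI directly: visc = exp(exp(VBI_blend)) - 0.8
VBI_1 = ln(ln(35.7 + 0.8)) = 1.28019
VBI_2 = ln(ln(524 + 0.8)) = 1.83466
VBI_blend = 0.69 * 1.28019 + 0.31 * 1.83466 = 1.45208
visc_blend = exp(exp(1.45208)) - 0.8 = 70.86

70.86 cSt


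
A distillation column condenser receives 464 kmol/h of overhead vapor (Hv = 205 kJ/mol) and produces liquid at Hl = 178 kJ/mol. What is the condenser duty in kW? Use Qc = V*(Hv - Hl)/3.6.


Qc = 464 * (205 - 178) / 3.6 = 464 * 27 / 3.6 = 3480

3480 kW


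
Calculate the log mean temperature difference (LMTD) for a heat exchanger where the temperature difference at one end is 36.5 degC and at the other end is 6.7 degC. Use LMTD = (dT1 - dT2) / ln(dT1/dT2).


LMTD = (dT1 - dT2) / ln(dT1/dT2)
= (36.5 - 6.7) / ln(36.5 / 6.7) = 29.8 / 1.6952 = 17.58

17.58 degC


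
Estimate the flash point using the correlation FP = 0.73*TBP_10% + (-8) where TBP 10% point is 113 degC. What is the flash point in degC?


FP = 0.73 * 113 + (-8) = 74.49

74.49 degC


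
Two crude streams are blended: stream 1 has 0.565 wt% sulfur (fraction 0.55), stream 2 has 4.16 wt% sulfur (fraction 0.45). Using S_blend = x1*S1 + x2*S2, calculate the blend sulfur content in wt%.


Linear sulfur blending: S_blend = x1*S1 + x2*S2
Contribution 1: 0.55 * 0.565 = 0.31075 wt%
Contribution 2: 0.45 * 4.16 = 1.872 wt%
S_blend = 0.31075 + 1.872 = 2.18275

2.18275 wt%


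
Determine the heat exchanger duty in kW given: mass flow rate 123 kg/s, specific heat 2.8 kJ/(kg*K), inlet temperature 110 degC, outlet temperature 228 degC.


Q = m_dot * cp * delta_T
delta_T = 228 - 110 = 118 K
Q = 123 * 2.8 * 118
= 344.4 * 118
= 40639.2 kW

40639.2 kW


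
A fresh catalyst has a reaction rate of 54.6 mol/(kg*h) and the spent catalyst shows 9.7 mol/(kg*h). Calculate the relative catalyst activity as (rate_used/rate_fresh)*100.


Activity (%) = (rate_used / rate_fresh) * 100
rate_used = 9.7, rate_fresh = 54.6
= (9.7 / 54.6) * 100
= 0.1777 * 100 = 17.77

17.77 %


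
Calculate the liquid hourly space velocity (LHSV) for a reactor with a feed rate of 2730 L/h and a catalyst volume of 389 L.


LHSV = volumetric feed rate / catalyst volume
= 2730 L/h / 389 L
= 7.018 h^-1

7.018 h^-1


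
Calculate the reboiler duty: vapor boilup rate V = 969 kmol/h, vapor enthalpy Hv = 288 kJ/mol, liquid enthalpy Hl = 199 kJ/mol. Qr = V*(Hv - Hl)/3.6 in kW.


Qr = 969 * (288 - 199) / 3.6 = 969 * 89 / 3.6 = 23960

23960 kW


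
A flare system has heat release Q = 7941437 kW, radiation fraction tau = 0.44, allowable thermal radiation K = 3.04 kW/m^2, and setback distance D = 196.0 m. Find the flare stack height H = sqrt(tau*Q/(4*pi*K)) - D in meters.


tau*Q/(4*pi*K) = 0.44 * 7941437 / (4 * pi * 3.04) = 91467.8
sqrt(91467.8) = 302.436
H = 302.436 - 196.0 = 106.4

106.4 m


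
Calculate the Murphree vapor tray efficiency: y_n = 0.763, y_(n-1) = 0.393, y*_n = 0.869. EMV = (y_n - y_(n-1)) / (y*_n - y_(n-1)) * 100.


Murphree vapor efficiency: EMV = (y_n - y_(n-1)) / (y*_n - y_(n-1)) * 100
EMV = (0.763 - 0.393) / (0.869 - 0.393) * 100 = 0.37 / 0.476 * 100 = 77.73

77.73 %


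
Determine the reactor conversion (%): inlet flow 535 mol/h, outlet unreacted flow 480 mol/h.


X = (F_in - F_out) / F_in * 100
Moles reacted = 535 - 480 = 55
X = 55 / 535 * 100
= 0.1028 * 100
= 10.28 %

10.28 %


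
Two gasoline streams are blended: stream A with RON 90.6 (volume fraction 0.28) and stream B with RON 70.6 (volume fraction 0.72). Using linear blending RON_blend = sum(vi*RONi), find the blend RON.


Linear blending: RON_blend = sum(vi * RONi)
Contribution 1: 0.28 * 90.6 = 25.368
Contribution 2: 0.72 * 70.6 = 50.832
RON_blend = 25.368 + 50.832 = 76.2

76.2


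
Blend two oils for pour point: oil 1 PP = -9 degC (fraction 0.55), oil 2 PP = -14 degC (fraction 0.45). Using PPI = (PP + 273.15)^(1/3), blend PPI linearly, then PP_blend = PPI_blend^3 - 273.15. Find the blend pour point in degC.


PPI_1 = (-9 + 273.15)^(1/3) = 6.416283
PPI_2 = (-14 + 273.15)^(1/3) = 6.375541
PPI_blend = 0.55 * 6.416283 + 0.45 * 6.375541 = 6.397949
PP_blend = 6.397949^3 - 273.15 = 261.8921 - 273.15 = -11.26

-11.26 degC


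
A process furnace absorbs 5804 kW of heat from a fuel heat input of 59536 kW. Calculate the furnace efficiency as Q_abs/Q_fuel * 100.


Furnace efficiency = Q_absorbed / Q_fuel * 100
= 5804 / 59536 * 100 = 9.749

9.749 %


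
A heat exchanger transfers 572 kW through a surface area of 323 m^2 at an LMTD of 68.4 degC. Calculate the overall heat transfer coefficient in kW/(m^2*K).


From Q = U*A*LMTD, U = Q / (A * LMTD)
U = 572 / (323 * 68.4) = 572 / 22093.2 = 0.02589

0.02589 kW/(m^2*K)


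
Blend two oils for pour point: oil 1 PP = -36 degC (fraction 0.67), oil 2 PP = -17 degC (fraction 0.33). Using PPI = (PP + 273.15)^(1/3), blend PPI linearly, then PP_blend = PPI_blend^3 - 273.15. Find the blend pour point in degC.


PPI_1 = (-36 + 273.15)^(1/3) = 6.189768
PPI_2 = (-17 + 273.15)^(1/3) = 6.350844
PPI_blend = 0.67 * 6.189768 + 0.33 * 6.350844 = 6.242923
PP_blend = 6.242923^3 - 273.15 = 243.3122 - 273.15 = -29.84

-29.84 degC


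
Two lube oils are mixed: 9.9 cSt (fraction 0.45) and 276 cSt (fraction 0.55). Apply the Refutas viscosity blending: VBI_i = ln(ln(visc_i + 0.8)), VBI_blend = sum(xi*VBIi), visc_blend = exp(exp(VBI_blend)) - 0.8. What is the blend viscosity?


Refutas method: VBN_i = 14.534*ln(ln(visc_i + 0.8)) + 10.975, blended linearly by mass fraction; since VBN is linear in VBI_i = ln(ln(visc_i + 0.8)) and the fractions sum to 1, blend VBI directly: visc = exp(exp(VBI_blend)) - 0.8
VBI_1 = ln(ln(9.9 + 0.8)) = 0.862993
VBI_2 = ln(ln(276 + 0.8)) = 1.72692
VBI_blend = 0.45 * 0.862993 + 0.55 * 1.72692 = 1.33815
visc_blend = exp(exp(1.33815)) - 0.8 = 44.44

44.44 cSt


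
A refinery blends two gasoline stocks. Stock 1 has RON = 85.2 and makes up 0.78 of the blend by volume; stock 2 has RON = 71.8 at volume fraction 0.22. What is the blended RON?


Linear blending: RON_blend = sum(vi * RONi)
Contribution 1: 0.78 * 85.2 = 66.456
Contribution 2: 0.22 * 71.8 = 15.796
RON_blend = 66.456 + 15.796 = 82.252

82.252


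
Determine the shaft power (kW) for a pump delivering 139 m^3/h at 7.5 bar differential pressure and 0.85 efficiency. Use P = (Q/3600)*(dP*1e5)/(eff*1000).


Q = 139 / 3600 = 0.0386111 m^3/s
P = 0.0386111 * (7.5 * 1e5) / 0.85 / 1000 = 34.07

34.07 kW


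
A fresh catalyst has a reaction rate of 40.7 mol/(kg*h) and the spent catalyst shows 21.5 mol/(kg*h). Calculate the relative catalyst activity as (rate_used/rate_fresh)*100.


Activity (%) = (rate_used / rate_fresh) * 100
rate_used = 21.5, rate_fresh = 40.7
= (21.5 / 40.7) * 100
= 0.5283 * 100 = 52.83

52.83 %


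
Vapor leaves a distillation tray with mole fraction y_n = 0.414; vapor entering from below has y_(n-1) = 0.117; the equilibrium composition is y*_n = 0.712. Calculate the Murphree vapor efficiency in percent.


Murphree vapor efficiency: EMV = (y_n - y_(n-1)) / (y*_n - y_(n-1)) * 100
EMV = (0.414 - 0.117) / (0.712 - 0.117) * 100 = 0.297 / 0.595 * 100 = 49.92

49.92 %


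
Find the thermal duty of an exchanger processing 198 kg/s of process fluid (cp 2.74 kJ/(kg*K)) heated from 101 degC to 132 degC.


Q = m_dot * cp * delta_T
delta_T = 132 - 101 = 31 K
Q = 198 * 2.74 * 31
= 542.52 * 31
= 16818.12 kW

16818.12 kW


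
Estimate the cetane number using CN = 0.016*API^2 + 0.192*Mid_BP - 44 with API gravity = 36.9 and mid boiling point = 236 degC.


CN = 0.016 * 36.9^2 + 0.192 * 236 - 44
CN = 21.78576 + 45.312 - 44 = 23.09776

23.09776


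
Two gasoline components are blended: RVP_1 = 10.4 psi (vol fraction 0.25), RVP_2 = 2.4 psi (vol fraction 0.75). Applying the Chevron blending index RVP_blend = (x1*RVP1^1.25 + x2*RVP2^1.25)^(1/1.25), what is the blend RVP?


Chevron index: RVP_blend = (sum xi*RVPi^1.25)^(1/1.25)
RVP^1.25 terms: 0.25 * 10.4^1.25 + 0.75 * 2.4^1.25 = 6.90948
RVP_blend = 6.90948^(1/1.25) = 4.694

4.694 psi


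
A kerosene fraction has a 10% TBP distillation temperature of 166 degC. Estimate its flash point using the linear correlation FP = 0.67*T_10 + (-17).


FP = 0.67 * 166 + (-17) = 94.22

94.22 degC


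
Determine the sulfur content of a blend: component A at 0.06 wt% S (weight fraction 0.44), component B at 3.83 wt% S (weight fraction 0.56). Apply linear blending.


Linear sulfur blending: S_blend = x1*S1 + x2*S2
Contribution 1: 0.44 * 0.06 = 0.0264 wt%
Contribution 2: 0.56 * 3.83 = 2.1448 wt%
S_blend = 0.0264 + 2.1448 = 2.1712

2.1712 wt%


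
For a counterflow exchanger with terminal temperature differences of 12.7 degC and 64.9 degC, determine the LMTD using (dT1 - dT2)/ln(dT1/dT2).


LMTD = (dT1 - dT2) / ln(dT1/dT2)
= (12.7 - 64.9) / ln(12.7 / 64.9) = -52.2 / -1.63125 = 32.00

32.00 degC


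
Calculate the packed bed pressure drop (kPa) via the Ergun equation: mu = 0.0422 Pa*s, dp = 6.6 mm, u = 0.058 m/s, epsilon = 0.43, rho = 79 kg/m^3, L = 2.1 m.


dp = 6.6 mm = 0.0066 m
Viscous term = 150*0.0422*0.058*(1-0.43)^2 / (0.0066^2*0.43^3) = 34442
Inertial term = 1.75*79*0.058^2*(1-0.43) / (0.0066*0.43^3) = 505.181
dP/L = 34442 + 505.181 = 34947.2 Pa/m
dP = 34947.2 * 2.1 / 1000 = 73.39 kPa

73.39 kPa


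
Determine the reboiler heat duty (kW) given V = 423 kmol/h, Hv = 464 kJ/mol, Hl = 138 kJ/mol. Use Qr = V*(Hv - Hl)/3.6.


Qr = 423 * (464 - 138) / 3.6 = 423 * 326 / 3.6 = 38300

38300 kW


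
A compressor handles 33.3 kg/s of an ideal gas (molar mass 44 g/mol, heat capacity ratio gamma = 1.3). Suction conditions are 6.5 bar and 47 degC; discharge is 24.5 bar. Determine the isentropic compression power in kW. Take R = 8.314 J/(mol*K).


Isentropic work: W = m*(gamma/(gamma-1))*(R*T1/MW)*((P2/P1)^((gamma-1)/gamma) - 1)
T1 = 47 + 273.15 = 320.15 K
Pressure ratio = 24.5 / 6.5 = 3.76923
Exponent = (1.3 - 1)/1.3 = 0.230769
(P2/P1)^exp - 1 = 3.76923^0.230769 - 1 = 0.358255
W = 33.3 * 1.3 / 0.3 * 8.314 * 320.15 / 44 * 0.358255 = 3127

3127 kW


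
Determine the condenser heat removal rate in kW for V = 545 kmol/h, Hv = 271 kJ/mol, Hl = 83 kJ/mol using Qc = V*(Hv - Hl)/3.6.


Qc = 545 * (271 - 83) / 3.6 = 545 * 188 / 3.6 = 28460

28460 kW


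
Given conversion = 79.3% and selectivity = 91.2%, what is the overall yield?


Overall yield = conversion (%) * selectivity (%) / 100
Conversion = 79.3%, Selectivity = 91.2%
Y = 79.3 * 91.2 / 100
= 72.3216 %

72.3216 %


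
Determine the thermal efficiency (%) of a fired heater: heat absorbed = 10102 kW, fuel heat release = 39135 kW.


Furnace efficiency = Q_absorbed / Q_fuel * 100
= 10102 / 39135 * 100 = 25.81

25.81 %


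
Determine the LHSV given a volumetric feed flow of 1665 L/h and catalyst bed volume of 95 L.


LHSV = volumetric feed rate / catalyst volume
= 1665 L/h / 95 L
= 17.53 h^-1

17.53 h^-1


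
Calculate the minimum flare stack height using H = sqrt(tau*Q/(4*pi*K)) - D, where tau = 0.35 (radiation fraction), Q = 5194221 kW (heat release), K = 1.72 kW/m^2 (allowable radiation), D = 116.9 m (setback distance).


tau*Q/(4*pi*K) = 0.35 * 5194221 / (4 * pi * 1.72) = 84110.5
sqrt(84110.5) = 290.018
H = 290.018 - 116.9 = 173.1

173.1 m


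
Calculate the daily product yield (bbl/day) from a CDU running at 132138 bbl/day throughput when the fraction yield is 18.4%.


Crude throughput = 132138 bbl/day
Fraction yield = 18.4%
yield = throughput * fraction / 100
yield = 132138 * 18.4 / 100 = 24313.392

24313.392 bbl/day


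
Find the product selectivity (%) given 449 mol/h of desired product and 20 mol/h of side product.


Selectivity = desired / (desired + undesired) * 100
Total products = 449 + 20 = 469 mol/h
S = 449 / 469 * 100
= 0.9574 * 100
= 95.74 %

95.74 %


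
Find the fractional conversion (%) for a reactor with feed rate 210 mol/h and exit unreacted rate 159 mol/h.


X = (F_in - F_out) / F_in * 100
Moles reacted = 210 - 159 = 51
X = 51 / 210 * 100
= 0.2429 * 100
= 24.29 %

24.29 %


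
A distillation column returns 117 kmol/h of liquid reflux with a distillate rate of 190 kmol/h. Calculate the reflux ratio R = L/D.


Reflux ratio definition: R = L / D (liquid returned / distillate withdrawn)
L = 117 kmol/h, D = 190 kmol/h
R = 117 / 190 = 0.6158

0.6158


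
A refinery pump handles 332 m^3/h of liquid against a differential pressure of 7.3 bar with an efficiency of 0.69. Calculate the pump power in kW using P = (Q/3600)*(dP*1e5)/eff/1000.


Q = 332 / 3600 = 0.0922222 m^3/s
P = 0.0922222 * (7.3 * 1e5) / 0.69 / 1000 = 97.57

97.57 kW


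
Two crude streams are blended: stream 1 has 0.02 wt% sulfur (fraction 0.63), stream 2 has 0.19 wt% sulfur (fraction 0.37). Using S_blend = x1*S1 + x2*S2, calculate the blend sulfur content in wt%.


Linear sulfur blending: S_blend = x1*S1 + x2*S2
Contribution 1: 0.63 * 0.02 = 0.0126 wt%
Contribution 2: 0.37 * 0.19 = 0.0703 wt%
S_blend = 0.0126 + 0.0703 = 0.0829

0.0829 wt%


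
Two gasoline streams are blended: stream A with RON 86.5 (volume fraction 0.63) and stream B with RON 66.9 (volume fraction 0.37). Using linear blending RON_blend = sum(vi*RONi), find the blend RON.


Linear blending: RON_blend = sum(vi * RONi)
Contribution 1: 0.63 * 86.5 = 54.495
Contribution 2: 0.37 * 66.9 = 24.753
RON_blend = 54.495 + 24.753 = 79.248

79.248


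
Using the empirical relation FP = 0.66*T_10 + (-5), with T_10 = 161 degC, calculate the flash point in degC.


FP = 0.66 * 161 + (-5) = 101.26

101.26 degC


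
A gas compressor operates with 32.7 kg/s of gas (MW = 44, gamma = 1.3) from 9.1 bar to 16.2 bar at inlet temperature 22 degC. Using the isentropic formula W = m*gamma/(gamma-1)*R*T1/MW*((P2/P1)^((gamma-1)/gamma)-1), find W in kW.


Isentropic work: W = m*(gamma/(gamma-1))*(R*T1/MW)*((P2/P1)^((gamma-1)/gamma) - 1)
T1 = 22 + 273.15 = 295.15 K
Pressure ratio = 16.2 / 9.1 = 1.78022
Exponent = (1.3 - 1)/1.3 = 0.230769
(P2/P1)^exp - 1 = 1.78022^0.230769 - 1 = 0.142356
W = 32.7 * 1.3 / 0.3 * 8.314 * 295.15 / 44 * 0.142356 = 1125

1125 kW


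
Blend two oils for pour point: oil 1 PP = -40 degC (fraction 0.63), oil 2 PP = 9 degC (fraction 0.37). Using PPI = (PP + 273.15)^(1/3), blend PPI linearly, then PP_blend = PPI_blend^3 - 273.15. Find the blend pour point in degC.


PPI_1 = (-40 + 273.15)^(1/3) = 6.15477
PPI_2 = (9 + 273.15)^(1/3) = 6.558835
PPI_blend = 0.63 * 6.15477 + 0.37 * 6.558835 = 6.304274
PP_blend = 6.304274^3 - 273.15 = 250.5563 - 273.15 = -22.59

-22.59 degC


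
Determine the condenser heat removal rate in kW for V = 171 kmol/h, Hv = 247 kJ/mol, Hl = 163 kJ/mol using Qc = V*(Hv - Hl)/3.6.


Qc = 171 * (247 - 163) / 3.6 = 171 * 84 / 3.6 = 3990

3990 kW


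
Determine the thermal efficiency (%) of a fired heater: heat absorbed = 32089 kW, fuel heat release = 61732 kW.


Furnace efficiency = Q_absorbed / Q_fuel * 100
= 32089 / 61732 * 100 = 51.98

51.98 %


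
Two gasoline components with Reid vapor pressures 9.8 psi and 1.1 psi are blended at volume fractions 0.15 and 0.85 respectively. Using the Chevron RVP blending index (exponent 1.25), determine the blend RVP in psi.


Chevron index: RVP_blend = (sum xi*RVPi^1.25)^(1/1.25)
RVP^1.25 terms: 0.15 * 9.8^1.25 + 0.85 * 1.1^1.25 = 3.55845
RVP_blend = 3.55845^(1/1.25) = 2.761

2.761 psi


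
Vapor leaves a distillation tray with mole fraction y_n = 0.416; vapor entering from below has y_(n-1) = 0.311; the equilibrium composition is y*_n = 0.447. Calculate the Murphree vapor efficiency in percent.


Murphree vapor efficiency: EMV = (y_n - y_(n-1)) / (y*_n - y_(n-1)) * 100
EMV = (0.416 - 0.311) / (0.447 - 0.311) * 100 = 0.105 / 0.136 * 100 = 77.21

77.21 %


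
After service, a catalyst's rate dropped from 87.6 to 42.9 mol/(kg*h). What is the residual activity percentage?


Activity (%) = (rate_used / rate_fresh) * 100
rate_used = 42.9, rate_fresh = 87.6
= (42.9 / 87.6) * 100
= 0.4897 * 100 = 48.97

48.97 %
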